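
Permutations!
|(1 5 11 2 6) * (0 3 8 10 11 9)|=|(0 3 8 10 11 2 6 1 5 9)|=10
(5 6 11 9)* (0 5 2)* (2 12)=(0 5 6 11 9 12 2)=[5, 1, 0, 3, 4, 6, 11, 7, 8, 12, 10, 9, 2]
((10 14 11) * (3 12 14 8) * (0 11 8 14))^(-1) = ((0 11 10 14 8 3 12))^(-1) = (0 12 3 8 14 10 11)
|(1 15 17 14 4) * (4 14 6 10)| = 6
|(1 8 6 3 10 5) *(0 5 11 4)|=9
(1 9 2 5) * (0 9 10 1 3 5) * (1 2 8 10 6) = (0 9 8 10 2)(1 6)(3 5) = [9, 6, 0, 5, 4, 3, 1, 7, 10, 8, 2]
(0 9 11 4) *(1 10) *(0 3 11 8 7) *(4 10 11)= (0 9 8 7)(1 11 10)(3 4)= [9, 11, 2, 4, 3, 5, 6, 0, 7, 8, 1, 10]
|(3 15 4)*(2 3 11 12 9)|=|(2 3 15 4 11 12 9)|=7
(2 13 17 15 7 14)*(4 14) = [0, 1, 13, 3, 14, 5, 6, 4, 8, 9, 10, 11, 12, 17, 2, 7, 16, 15] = (2 13 17 15 7 4 14)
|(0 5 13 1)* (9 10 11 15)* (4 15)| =20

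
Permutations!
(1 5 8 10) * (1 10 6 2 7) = (10)(1 5 8 6 2 7) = [0, 5, 7, 3, 4, 8, 2, 1, 6, 9, 10]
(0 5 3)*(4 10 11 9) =(0 5 3)(4 10 11 9) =[5, 1, 2, 0, 10, 3, 6, 7, 8, 4, 11, 9]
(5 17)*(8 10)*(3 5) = (3 5 17)(8 10) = [0, 1, 2, 5, 4, 17, 6, 7, 10, 9, 8, 11, 12, 13, 14, 15, 16, 3]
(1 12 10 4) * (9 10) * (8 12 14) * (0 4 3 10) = (0 4 1 14 8 12 9)(3 10) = [4, 14, 2, 10, 1, 5, 6, 7, 12, 0, 3, 11, 9, 13, 8]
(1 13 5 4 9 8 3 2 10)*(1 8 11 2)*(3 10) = (1 13 5 4 9 11 2 3)(8 10) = [0, 13, 3, 1, 9, 4, 6, 7, 10, 11, 8, 2, 12, 5]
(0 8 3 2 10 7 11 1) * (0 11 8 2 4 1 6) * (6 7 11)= (0 2 10 11 7 8 3 4 1 6)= [2, 6, 10, 4, 1, 5, 0, 8, 3, 9, 11, 7]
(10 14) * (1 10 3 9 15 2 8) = (1 10 14 3 9 15 2 8) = [0, 10, 8, 9, 4, 5, 6, 7, 1, 15, 14, 11, 12, 13, 3, 2]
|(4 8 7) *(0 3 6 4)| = |(0 3 6 4 8 7)| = 6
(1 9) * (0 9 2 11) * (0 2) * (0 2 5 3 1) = (0 9)(1 2 11 5 3) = [9, 2, 11, 1, 4, 3, 6, 7, 8, 0, 10, 5]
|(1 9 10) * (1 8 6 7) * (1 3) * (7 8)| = |(1 9 10 7 3)(6 8)| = 10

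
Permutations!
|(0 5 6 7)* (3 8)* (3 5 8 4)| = |(0 8 5 6 7)(3 4)| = 10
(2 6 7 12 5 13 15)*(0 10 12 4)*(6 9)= [10, 1, 9, 3, 0, 13, 7, 4, 8, 6, 12, 11, 5, 15, 14, 2]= (0 10 12 5 13 15 2 9 6 7 4)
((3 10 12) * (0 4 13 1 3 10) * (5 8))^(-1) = (0 3 1 13 4)(5 8)(10 12)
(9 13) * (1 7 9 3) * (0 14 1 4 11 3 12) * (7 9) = (0 14 1 9 13 12)(3 4 11) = [14, 9, 2, 4, 11, 5, 6, 7, 8, 13, 10, 3, 0, 12, 1]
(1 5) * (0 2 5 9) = (0 2 5 1 9) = [2, 9, 5, 3, 4, 1, 6, 7, 8, 0]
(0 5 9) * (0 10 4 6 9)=[5, 1, 2, 3, 6, 0, 9, 7, 8, 10, 4]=(0 5)(4 6 9 10)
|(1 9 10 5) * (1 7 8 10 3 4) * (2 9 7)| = 9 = |(1 7 8 10 5 2 9 3 4)|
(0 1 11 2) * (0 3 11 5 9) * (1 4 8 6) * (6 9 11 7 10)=[4, 5, 3, 7, 8, 11, 1, 10, 9, 0, 6, 2]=(0 4 8 9)(1 5 11 2 3 7 10 6)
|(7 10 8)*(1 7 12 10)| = 6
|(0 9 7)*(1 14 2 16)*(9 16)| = |(0 16 1 14 2 9 7)| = 7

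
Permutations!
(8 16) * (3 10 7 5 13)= (3 10 7 5 13)(8 16)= [0, 1, 2, 10, 4, 13, 6, 5, 16, 9, 7, 11, 12, 3, 14, 15, 8]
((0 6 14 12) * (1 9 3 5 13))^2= ((0 6 14 12)(1 9 3 5 13))^2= (0 14)(1 3 13 9 5)(6 12)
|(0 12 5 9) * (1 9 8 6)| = |(0 12 5 8 6 1 9)| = 7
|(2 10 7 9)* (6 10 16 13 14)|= |(2 16 13 14 6 10 7 9)|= 8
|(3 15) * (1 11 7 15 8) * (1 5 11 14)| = |(1 14)(3 8 5 11 7 15)| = 6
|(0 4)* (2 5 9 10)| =4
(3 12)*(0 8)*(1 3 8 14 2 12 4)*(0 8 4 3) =(0 14 2 12 4 1) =[14, 0, 12, 3, 1, 5, 6, 7, 8, 9, 10, 11, 4, 13, 2]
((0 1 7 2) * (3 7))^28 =(0 7 1 2 3)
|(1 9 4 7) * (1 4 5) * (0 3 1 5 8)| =10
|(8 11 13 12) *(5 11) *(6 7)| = |(5 11 13 12 8)(6 7)| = 10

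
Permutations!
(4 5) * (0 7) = (0 7)(4 5) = [7, 1, 2, 3, 5, 4, 6, 0]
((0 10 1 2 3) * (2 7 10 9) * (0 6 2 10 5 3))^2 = (0 10 7 3 2 9 1 5 6)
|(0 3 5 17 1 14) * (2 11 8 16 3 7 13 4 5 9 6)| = 56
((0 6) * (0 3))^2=(0 3 6)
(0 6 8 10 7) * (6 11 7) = (0 11 7)(6 8 10) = [11, 1, 2, 3, 4, 5, 8, 0, 10, 9, 6, 7]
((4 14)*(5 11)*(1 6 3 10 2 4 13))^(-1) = (1 13 14 4 2 10 3 6)(5 11)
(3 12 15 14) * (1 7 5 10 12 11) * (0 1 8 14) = [1, 7, 2, 11, 4, 10, 6, 5, 14, 9, 12, 8, 15, 13, 3, 0] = (0 1 7 5 10 12 15)(3 11 8 14)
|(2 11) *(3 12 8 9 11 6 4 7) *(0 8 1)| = |(0 8 9 11 2 6 4 7 3 12 1)| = 11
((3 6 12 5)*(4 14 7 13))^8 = ((3 6 12 5)(4 14 7 13))^8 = (14)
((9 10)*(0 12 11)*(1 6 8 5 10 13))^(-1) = ((0 12 11)(1 6 8 5 10 9 13))^(-1) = (0 11 12)(1 13 9 10 5 8 6)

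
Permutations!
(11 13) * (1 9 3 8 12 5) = (1 9 3 8 12 5)(11 13) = [0, 9, 2, 8, 4, 1, 6, 7, 12, 3, 10, 13, 5, 11]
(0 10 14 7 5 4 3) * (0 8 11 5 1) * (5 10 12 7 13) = [12, 0, 2, 8, 3, 4, 6, 1, 11, 9, 14, 10, 7, 5, 13] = (0 12 7 1)(3 8 11 10 14 13 5 4)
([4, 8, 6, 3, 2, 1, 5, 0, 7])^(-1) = [7, 5, 4, 3, 0, 6, 2, 8, 1]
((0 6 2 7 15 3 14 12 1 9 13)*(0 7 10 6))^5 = ((1 9 13 7 15 3 14 12)(2 10 6))^5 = (1 3 13 12 15 9 14 7)(2 6 10)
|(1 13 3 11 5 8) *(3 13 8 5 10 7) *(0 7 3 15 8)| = 15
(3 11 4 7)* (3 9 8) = [0, 1, 2, 11, 7, 5, 6, 9, 3, 8, 10, 4] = (3 11 4 7 9 8)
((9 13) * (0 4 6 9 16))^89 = (0 16 13 9 6 4) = ((0 4 6 9 13 16))^89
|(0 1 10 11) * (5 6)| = 4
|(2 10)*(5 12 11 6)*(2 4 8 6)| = |(2 10 4 8 6 5 12 11)| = 8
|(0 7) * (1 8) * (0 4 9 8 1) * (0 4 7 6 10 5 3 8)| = |(0 6 10 5 3 8 4 9)| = 8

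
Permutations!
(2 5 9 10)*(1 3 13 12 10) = [0, 3, 5, 13, 4, 9, 6, 7, 8, 1, 2, 11, 10, 12] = (1 3 13 12 10 2 5 9)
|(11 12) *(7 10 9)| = |(7 10 9)(11 12)| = 6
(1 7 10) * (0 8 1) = (0 8 1 7 10) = [8, 7, 2, 3, 4, 5, 6, 10, 1, 9, 0]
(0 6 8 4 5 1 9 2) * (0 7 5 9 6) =[0, 6, 7, 3, 9, 1, 8, 5, 4, 2] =(1 6 8 4 9 2 7 5)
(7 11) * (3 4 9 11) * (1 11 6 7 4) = [0, 11, 2, 1, 9, 5, 7, 3, 8, 6, 10, 4] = (1 11 4 9 6 7 3)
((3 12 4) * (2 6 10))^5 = ((2 6 10)(3 12 4))^5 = (2 10 6)(3 4 12)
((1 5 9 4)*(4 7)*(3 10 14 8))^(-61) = ((1 5 9 7 4)(3 10 14 8))^(-61) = (1 4 7 9 5)(3 8 14 10)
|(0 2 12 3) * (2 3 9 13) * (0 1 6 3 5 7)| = 12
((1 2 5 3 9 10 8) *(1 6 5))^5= ((1 2)(3 9 10 8 6 5))^5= (1 2)(3 5 6 8 10 9)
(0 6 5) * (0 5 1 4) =(0 6 1 4) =[6, 4, 2, 3, 0, 5, 1]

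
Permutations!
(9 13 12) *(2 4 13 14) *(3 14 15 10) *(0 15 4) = [15, 1, 0, 14, 13, 5, 6, 7, 8, 4, 3, 11, 9, 12, 2, 10] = (0 15 10 3 14 2)(4 13 12 9)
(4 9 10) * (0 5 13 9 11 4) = (0 5 13 9 10)(4 11) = [5, 1, 2, 3, 11, 13, 6, 7, 8, 10, 0, 4, 12, 9]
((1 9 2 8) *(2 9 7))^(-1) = (9)(1 8 2 7)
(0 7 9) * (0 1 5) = (0 7 9 1 5) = [7, 5, 2, 3, 4, 0, 6, 9, 8, 1]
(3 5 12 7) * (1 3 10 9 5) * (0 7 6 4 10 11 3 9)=[7, 9, 2, 1, 10, 12, 4, 11, 8, 5, 0, 3, 6]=(0 7 11 3 1 9 5 12 6 4 10)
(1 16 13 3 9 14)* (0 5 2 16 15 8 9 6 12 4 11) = (0 5 2 16 13 3 6 12 4 11)(1 15 8 9 14) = [5, 15, 16, 6, 11, 2, 12, 7, 9, 14, 10, 0, 4, 3, 1, 8, 13]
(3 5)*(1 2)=(1 2)(3 5)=[0, 2, 1, 5, 4, 3]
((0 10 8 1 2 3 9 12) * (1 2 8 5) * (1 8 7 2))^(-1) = (0 12 9 3 2 7 1 8 5 10) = ((0 10 5 8 1 7 2 3 9 12))^(-1)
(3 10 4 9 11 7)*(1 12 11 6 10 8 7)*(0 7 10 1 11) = (0 7 3 8 10 4 9 6 1 12) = [7, 12, 2, 8, 9, 5, 1, 3, 10, 6, 4, 11, 0]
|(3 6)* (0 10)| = 2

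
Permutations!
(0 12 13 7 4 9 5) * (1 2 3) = [12, 2, 3, 1, 9, 0, 6, 4, 8, 5, 10, 11, 13, 7] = (0 12 13 7 4 9 5)(1 2 3)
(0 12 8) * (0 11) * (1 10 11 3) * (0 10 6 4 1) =(0 12 8 3)(1 6 4)(10 11) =[12, 6, 2, 0, 1, 5, 4, 7, 3, 9, 11, 10, 8]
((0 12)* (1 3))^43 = ((0 12)(1 3))^43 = (0 12)(1 3)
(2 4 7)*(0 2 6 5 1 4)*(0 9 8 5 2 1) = [1, 4, 9, 3, 7, 0, 2, 6, 5, 8] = (0 1 4 7 6 2 9 8 5)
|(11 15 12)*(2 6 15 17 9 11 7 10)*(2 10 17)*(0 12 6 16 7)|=6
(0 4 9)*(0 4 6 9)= (0 6 9 4)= [6, 1, 2, 3, 0, 5, 9, 7, 8, 4]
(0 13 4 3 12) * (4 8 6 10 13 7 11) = (0 7 11 4 3 12)(6 10 13 8) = [7, 1, 2, 12, 3, 5, 10, 11, 6, 9, 13, 4, 0, 8]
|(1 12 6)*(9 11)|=6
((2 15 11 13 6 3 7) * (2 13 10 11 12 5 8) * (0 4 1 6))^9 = (0 1 3 13 4 6 7)(2 8 5 12 15)(10 11)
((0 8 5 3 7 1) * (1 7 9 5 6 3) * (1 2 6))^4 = (0 8 1)(2 5 9 3 6)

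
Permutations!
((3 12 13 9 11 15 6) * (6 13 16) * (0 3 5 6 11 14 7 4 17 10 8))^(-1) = ((0 3 12 16 11 15 13 9 14 7 4 17 10 8)(5 6))^(-1) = (0 8 10 17 4 7 14 9 13 15 11 16 12 3)(5 6)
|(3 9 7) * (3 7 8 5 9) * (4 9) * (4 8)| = 2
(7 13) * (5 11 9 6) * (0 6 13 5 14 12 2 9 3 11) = (0 6 14 12 2 9 13 7 5)(3 11) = [6, 1, 9, 11, 4, 0, 14, 5, 8, 13, 10, 3, 2, 7, 12]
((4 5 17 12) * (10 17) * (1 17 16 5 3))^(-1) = (1 3 4 12 17)(5 16 10) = ((1 17 12 4 3)(5 10 16))^(-1)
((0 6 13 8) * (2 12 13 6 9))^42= (13)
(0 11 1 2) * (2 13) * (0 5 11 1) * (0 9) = [1, 13, 5, 3, 4, 11, 6, 7, 8, 0, 10, 9, 12, 2] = (0 1 13 2 5 11 9)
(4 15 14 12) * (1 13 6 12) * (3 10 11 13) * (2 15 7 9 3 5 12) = [0, 5, 15, 10, 7, 12, 2, 9, 8, 3, 11, 13, 4, 6, 1, 14] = (1 5 12 4 7 9 3 10 11 13 6 2 15 14)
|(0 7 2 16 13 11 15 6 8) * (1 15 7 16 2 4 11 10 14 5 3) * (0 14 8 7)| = 14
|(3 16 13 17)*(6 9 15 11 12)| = 20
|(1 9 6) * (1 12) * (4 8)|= |(1 9 6 12)(4 8)|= 4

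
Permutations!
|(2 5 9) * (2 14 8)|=|(2 5 9 14 8)|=5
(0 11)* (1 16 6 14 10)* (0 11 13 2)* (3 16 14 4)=(0 13 2)(1 14 10)(3 16 6 4)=[13, 14, 0, 16, 3, 5, 4, 7, 8, 9, 1, 11, 12, 2, 10, 15, 6]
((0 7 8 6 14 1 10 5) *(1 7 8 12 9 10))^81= ((0 8 6 14 7 12 9 10 5))^81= (14)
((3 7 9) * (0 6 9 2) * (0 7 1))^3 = (0 3 6 1 9)(2 7)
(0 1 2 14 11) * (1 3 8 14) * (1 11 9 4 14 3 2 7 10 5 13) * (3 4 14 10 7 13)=(0 2 11)(1 13)(3 8 4 10 5)(9 14)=[2, 13, 11, 8, 10, 3, 6, 7, 4, 14, 5, 0, 12, 1, 9]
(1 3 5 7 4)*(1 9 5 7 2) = (1 3 7 4 9 5 2) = [0, 3, 1, 7, 9, 2, 6, 4, 8, 5]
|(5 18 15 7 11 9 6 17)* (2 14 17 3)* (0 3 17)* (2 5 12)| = |(0 3 5 18 15 7 11 9 6 17 12 2 14)| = 13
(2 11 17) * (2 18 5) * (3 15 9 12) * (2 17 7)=(2 11 7)(3 15 9 12)(5 17 18)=[0, 1, 11, 15, 4, 17, 6, 2, 8, 12, 10, 7, 3, 13, 14, 9, 16, 18, 5]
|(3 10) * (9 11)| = 2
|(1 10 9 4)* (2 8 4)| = |(1 10 9 2 8 4)| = 6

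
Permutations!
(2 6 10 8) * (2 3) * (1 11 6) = (1 11 6 10 8 3 2) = [0, 11, 1, 2, 4, 5, 10, 7, 3, 9, 8, 6]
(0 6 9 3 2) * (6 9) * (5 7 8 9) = (0 5 7 8 9 3 2) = [5, 1, 0, 2, 4, 7, 6, 8, 9, 3]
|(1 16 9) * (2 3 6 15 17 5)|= 6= |(1 16 9)(2 3 6 15 17 5)|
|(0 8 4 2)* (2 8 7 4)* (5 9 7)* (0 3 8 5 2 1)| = |(0 2 3 8 1)(4 5 9 7)| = 20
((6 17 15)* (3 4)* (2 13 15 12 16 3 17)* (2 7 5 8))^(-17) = ((2 13 15 6 7 5 8)(3 4 17 12 16))^(-17) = (2 7 13 5 15 8 6)(3 12 4 16 17)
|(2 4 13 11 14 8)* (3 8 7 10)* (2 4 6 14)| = 10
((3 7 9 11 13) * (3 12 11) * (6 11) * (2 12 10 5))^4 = (2 13 12 10 6 5 11)(3 7 9)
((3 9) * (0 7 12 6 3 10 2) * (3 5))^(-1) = (0 2 10 9 3 5 6 12 7)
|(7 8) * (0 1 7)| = |(0 1 7 8)| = 4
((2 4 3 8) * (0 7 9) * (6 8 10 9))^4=(0 2 9 8 10 6 3 7 4)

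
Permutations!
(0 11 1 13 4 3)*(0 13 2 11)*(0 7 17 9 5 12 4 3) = (0 7 17 9 5 12 4)(1 2 11)(3 13) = [7, 2, 11, 13, 0, 12, 6, 17, 8, 5, 10, 1, 4, 3, 14, 15, 16, 9]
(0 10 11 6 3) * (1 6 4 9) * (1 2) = (0 10 11 4 9 2 1 6 3) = [10, 6, 1, 0, 9, 5, 3, 7, 8, 2, 11, 4]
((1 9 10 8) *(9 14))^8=(1 10 14 8 9)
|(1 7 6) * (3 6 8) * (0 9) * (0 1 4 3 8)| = |(0 9 1 7)(3 6 4)| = 12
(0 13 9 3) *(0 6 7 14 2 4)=(0 13 9 3 6 7 14 2 4)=[13, 1, 4, 6, 0, 5, 7, 14, 8, 3, 10, 11, 12, 9, 2]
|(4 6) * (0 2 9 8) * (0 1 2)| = |(1 2 9 8)(4 6)| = 4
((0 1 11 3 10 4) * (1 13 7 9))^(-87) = (0 9 3)(1 10 13)(4 7 11)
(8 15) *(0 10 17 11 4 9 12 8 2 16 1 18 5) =[10, 18, 16, 3, 9, 0, 6, 7, 15, 12, 17, 4, 8, 13, 14, 2, 1, 11, 5] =(0 10 17 11 4 9 12 8 15 2 16 1 18 5)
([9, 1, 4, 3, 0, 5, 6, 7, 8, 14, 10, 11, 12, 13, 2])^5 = [0, 1, 2, 3, 4, 5, 6, 7, 8, 9, 10, 11, 12, 13, 14]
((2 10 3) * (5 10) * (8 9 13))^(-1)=(2 3 10 5)(8 13 9)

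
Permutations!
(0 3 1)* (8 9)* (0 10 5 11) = (0 3 1 10 5 11)(8 9) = [3, 10, 2, 1, 4, 11, 6, 7, 9, 8, 5, 0]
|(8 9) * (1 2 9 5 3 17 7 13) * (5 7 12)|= 12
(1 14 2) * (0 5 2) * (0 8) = [5, 14, 1, 3, 4, 2, 6, 7, 0, 9, 10, 11, 12, 13, 8] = (0 5 2 1 14 8)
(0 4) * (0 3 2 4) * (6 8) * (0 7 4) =(0 7 4 3 2)(6 8) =[7, 1, 0, 2, 3, 5, 8, 4, 6]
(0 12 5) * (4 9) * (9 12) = [9, 1, 2, 3, 12, 0, 6, 7, 8, 4, 10, 11, 5] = (0 9 4 12 5)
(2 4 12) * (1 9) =(1 9)(2 4 12) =[0, 9, 4, 3, 12, 5, 6, 7, 8, 1, 10, 11, 2]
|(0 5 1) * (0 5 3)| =2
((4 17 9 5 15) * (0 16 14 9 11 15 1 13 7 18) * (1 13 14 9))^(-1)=(0 18 7 13 5 9 16)(1 14)(4 15 11 17)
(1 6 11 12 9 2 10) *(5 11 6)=(1 5 11 12 9 2 10)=[0, 5, 10, 3, 4, 11, 6, 7, 8, 2, 1, 12, 9]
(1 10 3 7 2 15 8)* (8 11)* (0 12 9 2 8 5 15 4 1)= (0 12 9 2 4 1 10 3 7 8)(5 15 11)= [12, 10, 4, 7, 1, 15, 6, 8, 0, 2, 3, 5, 9, 13, 14, 11]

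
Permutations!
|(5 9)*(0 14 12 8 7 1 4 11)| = |(0 14 12 8 7 1 4 11)(5 9)| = 8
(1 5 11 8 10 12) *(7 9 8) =(1 5 11 7 9 8 10 12) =[0, 5, 2, 3, 4, 11, 6, 9, 10, 8, 12, 7, 1]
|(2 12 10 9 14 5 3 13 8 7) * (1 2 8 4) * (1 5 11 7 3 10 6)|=|(1 2 12 6)(3 13 4 5 10 9 14 11 7 8)|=20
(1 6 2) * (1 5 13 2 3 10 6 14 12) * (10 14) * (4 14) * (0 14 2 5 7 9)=(0 14 12 1 10 6 3 4 2 7 9)(5 13)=[14, 10, 7, 4, 2, 13, 3, 9, 8, 0, 6, 11, 1, 5, 12]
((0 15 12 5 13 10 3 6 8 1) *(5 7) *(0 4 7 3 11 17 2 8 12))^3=((0 15)(1 4 7 5 13 10 11 17 2 8)(3 6 12))^3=(0 15)(1 5 11 8 7 10 2 4 13 17)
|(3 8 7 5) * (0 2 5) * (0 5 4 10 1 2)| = 4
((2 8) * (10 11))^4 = (11)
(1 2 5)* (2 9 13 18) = (1 9 13 18 2 5) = [0, 9, 5, 3, 4, 1, 6, 7, 8, 13, 10, 11, 12, 18, 14, 15, 16, 17, 2]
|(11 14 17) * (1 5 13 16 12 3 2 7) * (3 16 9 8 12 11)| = |(1 5 13 9 8 12 16 11 14 17 3 2 7)| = 13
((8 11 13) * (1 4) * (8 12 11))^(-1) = (1 4)(11 12 13) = ((1 4)(11 13 12))^(-1)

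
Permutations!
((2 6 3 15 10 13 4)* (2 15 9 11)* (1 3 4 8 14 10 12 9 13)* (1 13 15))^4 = ((1 3 15 12 9 11 2 6 4)(8 14 10 13))^4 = (1 9 4 12 6 15 2 3 11)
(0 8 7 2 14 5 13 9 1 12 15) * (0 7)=(0 8)(1 12 15 7 2 14 5 13 9)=[8, 12, 14, 3, 4, 13, 6, 2, 0, 1, 10, 11, 15, 9, 5, 7]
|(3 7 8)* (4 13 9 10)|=|(3 7 8)(4 13 9 10)|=12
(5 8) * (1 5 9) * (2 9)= [0, 5, 9, 3, 4, 8, 6, 7, 2, 1]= (1 5 8 2 9)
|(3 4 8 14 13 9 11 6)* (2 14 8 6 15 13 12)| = 12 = |(2 14 12)(3 4 6)(9 11 15 13)|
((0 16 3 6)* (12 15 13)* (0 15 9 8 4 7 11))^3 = ((0 16 3 6 15 13 12 9 8 4 7 11))^3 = (0 6 12 4)(3 13 8 11)(7 16 15 9)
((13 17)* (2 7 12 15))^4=((2 7 12 15)(13 17))^4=(17)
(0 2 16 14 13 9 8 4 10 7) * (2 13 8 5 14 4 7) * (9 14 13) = (0 9 5 13 14 8 7)(2 16 4 10) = [9, 1, 16, 3, 10, 13, 6, 0, 7, 5, 2, 11, 12, 14, 8, 15, 4]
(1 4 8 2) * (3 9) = (1 4 8 2)(3 9) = [0, 4, 1, 9, 8, 5, 6, 7, 2, 3]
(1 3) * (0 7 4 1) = (0 7 4 1 3) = [7, 3, 2, 0, 1, 5, 6, 4]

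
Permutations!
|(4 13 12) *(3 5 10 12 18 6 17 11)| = |(3 5 10 12 4 13 18 6 17 11)| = 10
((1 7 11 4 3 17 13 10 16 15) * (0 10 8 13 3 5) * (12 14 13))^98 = (17)(0 5 4 11 7 1 15 16 10)(8 14)(12 13)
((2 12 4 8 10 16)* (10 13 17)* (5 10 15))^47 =(2 5 13 12 10 17 4 16 15 8)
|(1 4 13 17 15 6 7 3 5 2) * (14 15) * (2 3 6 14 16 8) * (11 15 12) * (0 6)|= 84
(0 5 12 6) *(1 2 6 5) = [1, 2, 6, 3, 4, 12, 0, 7, 8, 9, 10, 11, 5] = (0 1 2 6)(5 12)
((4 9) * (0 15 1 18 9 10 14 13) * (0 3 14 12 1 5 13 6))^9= (0 5 3 6 15 13 14)(1 4)(9 12)(10 18)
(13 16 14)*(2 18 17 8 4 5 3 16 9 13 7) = [0, 1, 18, 16, 5, 3, 6, 2, 4, 13, 10, 11, 12, 9, 7, 15, 14, 8, 17] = (2 18 17 8 4 5 3 16 14 7)(9 13)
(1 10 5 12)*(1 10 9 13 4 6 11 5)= [0, 9, 2, 3, 6, 12, 11, 7, 8, 13, 1, 5, 10, 4]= (1 9 13 4 6 11 5 12 10)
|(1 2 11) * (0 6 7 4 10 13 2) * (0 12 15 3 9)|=|(0 6 7 4 10 13 2 11 1 12 15 3 9)|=13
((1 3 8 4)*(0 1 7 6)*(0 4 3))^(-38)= (8)(4 7 6)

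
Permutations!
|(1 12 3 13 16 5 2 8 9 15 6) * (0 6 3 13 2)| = |(0 6 1 12 13 16 5)(2 8 9 15 3)| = 35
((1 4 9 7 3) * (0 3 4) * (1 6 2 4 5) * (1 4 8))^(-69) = ((0 3 6 2 8 1)(4 9 7 5))^(-69) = (0 2)(1 6)(3 8)(4 5 7 9)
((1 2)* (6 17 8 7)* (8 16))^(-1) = ((1 2)(6 17 16 8 7))^(-1) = (1 2)(6 7 8 16 17)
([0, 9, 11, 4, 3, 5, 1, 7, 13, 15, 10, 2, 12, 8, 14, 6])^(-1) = (1 6 15 9)(2 11)(3 4)(8 13)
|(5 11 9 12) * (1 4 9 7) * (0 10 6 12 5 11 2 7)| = 30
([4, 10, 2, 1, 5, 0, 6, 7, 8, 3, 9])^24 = [0, 1, 2, 3, 4, 5, 6, 7, 8, 9, 10]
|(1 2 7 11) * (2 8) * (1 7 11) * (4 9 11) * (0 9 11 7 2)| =15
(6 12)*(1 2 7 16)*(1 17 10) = (1 2 7 16 17 10)(6 12) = [0, 2, 7, 3, 4, 5, 12, 16, 8, 9, 1, 11, 6, 13, 14, 15, 17, 10]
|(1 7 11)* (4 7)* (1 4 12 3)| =3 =|(1 12 3)(4 7 11)|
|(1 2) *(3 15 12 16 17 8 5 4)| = 8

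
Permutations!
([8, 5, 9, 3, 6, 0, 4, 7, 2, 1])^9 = [9, 8, 5, 3, 6, 2, 4, 7, 1, 0]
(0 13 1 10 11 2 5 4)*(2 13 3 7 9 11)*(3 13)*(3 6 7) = [13, 10, 5, 3, 0, 4, 7, 9, 8, 11, 2, 6, 12, 1] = (0 13 1 10 2 5 4)(6 7 9 11)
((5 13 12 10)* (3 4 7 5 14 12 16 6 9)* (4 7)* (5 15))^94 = ((3 7 15 5 13 16 6 9)(10 14 12))^94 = (3 6 13 15)(5 7 9 16)(10 14 12)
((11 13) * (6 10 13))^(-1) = ((6 10 13 11))^(-1) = (6 11 13 10)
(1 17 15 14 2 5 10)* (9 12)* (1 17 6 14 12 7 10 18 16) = (1 6 14 2 5 18 16)(7 10 17 15 12 9) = [0, 6, 5, 3, 4, 18, 14, 10, 8, 7, 17, 11, 9, 13, 2, 12, 1, 15, 16]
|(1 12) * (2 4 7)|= |(1 12)(2 4 7)|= 6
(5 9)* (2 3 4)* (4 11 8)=(2 3 11 8 4)(5 9)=[0, 1, 3, 11, 2, 9, 6, 7, 4, 5, 10, 8]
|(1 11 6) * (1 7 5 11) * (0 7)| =|(0 7 5 11 6)| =5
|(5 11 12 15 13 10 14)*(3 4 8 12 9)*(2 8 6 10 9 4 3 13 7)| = 30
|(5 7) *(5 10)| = |(5 7 10)| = 3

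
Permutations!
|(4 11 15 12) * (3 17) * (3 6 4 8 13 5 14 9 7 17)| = 12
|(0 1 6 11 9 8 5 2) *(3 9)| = 9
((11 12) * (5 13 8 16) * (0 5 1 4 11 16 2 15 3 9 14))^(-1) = (0 14 9 3 15 2 8 13 5)(1 16 12 11 4)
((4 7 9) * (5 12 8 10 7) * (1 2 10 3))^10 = (12) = ((1 2 10 7 9 4 5 12 8 3))^10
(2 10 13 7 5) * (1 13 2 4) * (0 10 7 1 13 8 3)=(0 10 2 7 5 4 13 1 8 3)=[10, 8, 7, 0, 13, 4, 6, 5, 3, 9, 2, 11, 12, 1]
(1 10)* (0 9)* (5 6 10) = (0 9)(1 5 6 10) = [9, 5, 2, 3, 4, 6, 10, 7, 8, 0, 1]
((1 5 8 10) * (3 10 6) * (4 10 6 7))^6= (10)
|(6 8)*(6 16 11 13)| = 5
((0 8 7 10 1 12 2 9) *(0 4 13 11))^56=(0 8 7 10 1 12 2 9 4 13 11)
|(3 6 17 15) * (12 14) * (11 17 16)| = 6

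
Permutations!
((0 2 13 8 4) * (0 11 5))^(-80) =((0 2 13 8 4 11 5))^(-80) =(0 4 2 11 13 5 8)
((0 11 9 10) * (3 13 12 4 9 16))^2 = (0 16 13 4 10 11 3 12 9)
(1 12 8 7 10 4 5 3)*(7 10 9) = (1 12 8 10 4 5 3)(7 9) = [0, 12, 2, 1, 5, 3, 6, 9, 10, 7, 4, 11, 8]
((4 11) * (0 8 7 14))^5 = ((0 8 7 14)(4 11))^5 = (0 8 7 14)(4 11)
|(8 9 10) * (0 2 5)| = |(0 2 5)(8 9 10)| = 3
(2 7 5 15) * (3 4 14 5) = (2 7 3 4 14 5 15) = [0, 1, 7, 4, 14, 15, 6, 3, 8, 9, 10, 11, 12, 13, 5, 2]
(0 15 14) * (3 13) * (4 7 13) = (0 15 14)(3 4 7 13) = [15, 1, 2, 4, 7, 5, 6, 13, 8, 9, 10, 11, 12, 3, 0, 14]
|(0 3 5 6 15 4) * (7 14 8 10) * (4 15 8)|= 9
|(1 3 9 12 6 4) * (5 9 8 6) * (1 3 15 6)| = |(1 15 6 4 3 8)(5 9 12)| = 6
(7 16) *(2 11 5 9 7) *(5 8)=(2 11 8 5 9 7 16)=[0, 1, 11, 3, 4, 9, 6, 16, 5, 7, 10, 8, 12, 13, 14, 15, 2]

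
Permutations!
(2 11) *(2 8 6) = [0, 1, 11, 3, 4, 5, 2, 7, 6, 9, 10, 8] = (2 11 8 6)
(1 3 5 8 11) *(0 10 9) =(0 10 9)(1 3 5 8 11) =[10, 3, 2, 5, 4, 8, 6, 7, 11, 0, 9, 1]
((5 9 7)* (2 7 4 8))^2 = ((2 7 5 9 4 8))^2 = (2 5 4)(7 9 8)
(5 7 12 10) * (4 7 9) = (4 7 12 10 5 9) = [0, 1, 2, 3, 7, 9, 6, 12, 8, 4, 5, 11, 10]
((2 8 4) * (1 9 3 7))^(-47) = ((1 9 3 7)(2 8 4))^(-47) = (1 9 3 7)(2 8 4)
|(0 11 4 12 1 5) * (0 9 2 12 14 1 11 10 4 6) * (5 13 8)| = |(0 10 4 14 1 13 8 5 9 2 12 11 6)| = 13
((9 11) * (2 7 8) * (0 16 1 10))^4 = ((0 16 1 10)(2 7 8)(9 11))^4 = (16)(2 7 8)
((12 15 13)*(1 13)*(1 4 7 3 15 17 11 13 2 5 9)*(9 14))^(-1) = (1 9 14 5 2)(3 7 4 15)(11 17 12 13)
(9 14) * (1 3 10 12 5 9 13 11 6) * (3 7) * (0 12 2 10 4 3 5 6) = (0 12 6 1 7 5 9 14 13 11)(2 10)(3 4) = [12, 7, 10, 4, 3, 9, 1, 5, 8, 14, 2, 0, 6, 11, 13]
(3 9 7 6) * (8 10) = (3 9 7 6)(8 10) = [0, 1, 2, 9, 4, 5, 3, 6, 10, 7, 8]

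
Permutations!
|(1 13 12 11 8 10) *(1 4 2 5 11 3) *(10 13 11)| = |(1 11 8 13 12 3)(2 5 10 4)| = 12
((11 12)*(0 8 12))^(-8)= ((0 8 12 11))^(-8)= (12)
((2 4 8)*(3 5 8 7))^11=((2 4 7 3 5 8))^11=(2 8 5 3 7 4)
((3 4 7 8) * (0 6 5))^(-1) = (0 5 6)(3 8 7 4)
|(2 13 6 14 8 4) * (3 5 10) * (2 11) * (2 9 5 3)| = 10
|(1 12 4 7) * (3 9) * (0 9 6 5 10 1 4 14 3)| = |(0 9)(1 12 14 3 6 5 10)(4 7)| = 14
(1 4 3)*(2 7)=(1 4 3)(2 7)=[0, 4, 7, 1, 3, 5, 6, 2]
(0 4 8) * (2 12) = (0 4 8)(2 12) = [4, 1, 12, 3, 8, 5, 6, 7, 0, 9, 10, 11, 2]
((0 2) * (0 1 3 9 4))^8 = ((0 2 1 3 9 4))^8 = (0 1 9)(2 3 4)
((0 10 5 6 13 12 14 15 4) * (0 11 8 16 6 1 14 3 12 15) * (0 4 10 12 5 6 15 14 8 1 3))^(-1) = (0 12)(1 11 4 14 13 6 10 15 16 8)(3 5)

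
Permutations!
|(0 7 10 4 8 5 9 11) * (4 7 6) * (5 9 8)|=14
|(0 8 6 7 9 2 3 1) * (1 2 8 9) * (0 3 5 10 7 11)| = |(0 9 8 6 11)(1 3 2 5 10 7)| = 30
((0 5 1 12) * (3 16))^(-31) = (0 5 1 12)(3 16)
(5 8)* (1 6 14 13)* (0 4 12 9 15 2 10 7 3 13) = (0 4 12 9 15 2 10 7 3 13 1 6 14)(5 8) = [4, 6, 10, 13, 12, 8, 14, 3, 5, 15, 7, 11, 9, 1, 0, 2]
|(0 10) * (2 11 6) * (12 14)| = |(0 10)(2 11 6)(12 14)| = 6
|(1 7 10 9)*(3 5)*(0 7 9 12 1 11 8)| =|(0 7 10 12 1 9 11 8)(3 5)| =8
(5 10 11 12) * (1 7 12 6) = [0, 7, 2, 3, 4, 10, 1, 12, 8, 9, 11, 6, 5] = (1 7 12 5 10 11 6)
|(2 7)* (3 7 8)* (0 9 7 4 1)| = 8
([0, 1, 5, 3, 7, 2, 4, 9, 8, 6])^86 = (4 9)(6 7)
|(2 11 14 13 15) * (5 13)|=6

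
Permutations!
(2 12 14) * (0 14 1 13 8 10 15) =(0 14 2 12 1 13 8 10 15) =[14, 13, 12, 3, 4, 5, 6, 7, 10, 9, 15, 11, 1, 8, 2, 0]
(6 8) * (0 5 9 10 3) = (0 5 9 10 3)(6 8) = [5, 1, 2, 0, 4, 9, 8, 7, 6, 10, 3]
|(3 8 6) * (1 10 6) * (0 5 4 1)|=|(0 5 4 1 10 6 3 8)|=8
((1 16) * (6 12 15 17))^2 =((1 16)(6 12 15 17))^2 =(6 15)(12 17)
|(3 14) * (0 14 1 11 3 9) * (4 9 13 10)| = |(0 14 13 10 4 9)(1 11 3)| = 6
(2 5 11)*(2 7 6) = (2 5 11 7 6) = [0, 1, 5, 3, 4, 11, 2, 6, 8, 9, 10, 7]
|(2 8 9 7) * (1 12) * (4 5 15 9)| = |(1 12)(2 8 4 5 15 9 7)| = 14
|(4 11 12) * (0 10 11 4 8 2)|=6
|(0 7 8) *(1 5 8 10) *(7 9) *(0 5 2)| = 6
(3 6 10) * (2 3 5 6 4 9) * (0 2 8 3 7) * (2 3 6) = (0 3 4 9 8 6 10 5 2 7) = [3, 1, 7, 4, 9, 2, 10, 0, 6, 8, 5]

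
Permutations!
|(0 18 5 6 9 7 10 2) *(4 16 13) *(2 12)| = |(0 18 5 6 9 7 10 12 2)(4 16 13)| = 9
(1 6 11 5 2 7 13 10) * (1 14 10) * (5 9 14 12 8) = (1 6 11 9 14 10 12 8 5 2 7 13) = [0, 6, 7, 3, 4, 2, 11, 13, 5, 14, 12, 9, 8, 1, 10]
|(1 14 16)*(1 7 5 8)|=6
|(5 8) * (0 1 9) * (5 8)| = 3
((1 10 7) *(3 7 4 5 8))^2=(1 4 8 7 10 5 3)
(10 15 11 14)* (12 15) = [0, 1, 2, 3, 4, 5, 6, 7, 8, 9, 12, 14, 15, 13, 10, 11] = (10 12 15 11 14)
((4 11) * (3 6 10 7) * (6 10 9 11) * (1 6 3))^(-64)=(11)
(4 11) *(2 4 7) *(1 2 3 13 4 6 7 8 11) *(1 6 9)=(1 2 9)(3 13 4 6 7)(8 11)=[0, 2, 9, 13, 6, 5, 7, 3, 11, 1, 10, 8, 12, 4]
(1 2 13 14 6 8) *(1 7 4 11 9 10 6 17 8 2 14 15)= (1 14 17 8 7 4 11 9 10 6 2 13 15)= [0, 14, 13, 3, 11, 5, 2, 4, 7, 10, 6, 9, 12, 15, 17, 1, 16, 8]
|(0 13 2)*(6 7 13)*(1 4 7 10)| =8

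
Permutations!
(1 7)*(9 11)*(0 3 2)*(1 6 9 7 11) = (0 3 2)(1 11 7 6 9) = [3, 11, 0, 2, 4, 5, 9, 6, 8, 1, 10, 7]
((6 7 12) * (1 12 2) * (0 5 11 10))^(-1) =((0 5 11 10)(1 12 6 7 2))^(-1) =(0 10 11 5)(1 2 7 6 12)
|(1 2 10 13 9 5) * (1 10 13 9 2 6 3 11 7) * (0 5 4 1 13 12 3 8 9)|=|(0 5 10)(1 6 8 9 4)(2 12 3 11 7 13)|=30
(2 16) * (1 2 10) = (1 2 16 10) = [0, 2, 16, 3, 4, 5, 6, 7, 8, 9, 1, 11, 12, 13, 14, 15, 10]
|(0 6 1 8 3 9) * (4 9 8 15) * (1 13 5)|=|(0 6 13 5 1 15 4 9)(3 8)|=8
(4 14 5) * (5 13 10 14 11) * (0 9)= (0 9)(4 11 5)(10 14 13)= [9, 1, 2, 3, 11, 4, 6, 7, 8, 0, 14, 5, 12, 10, 13]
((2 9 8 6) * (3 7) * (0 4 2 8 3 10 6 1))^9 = ((0 4 2 9 3 7 10 6 8 1))^9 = (0 1 8 6 10 7 3 9 2 4)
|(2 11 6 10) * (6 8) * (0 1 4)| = |(0 1 4)(2 11 8 6 10)| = 15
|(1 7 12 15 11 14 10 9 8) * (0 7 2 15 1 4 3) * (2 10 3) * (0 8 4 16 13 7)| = |(1 10 9 4 2 15 11 14 3 8 16 13 7 12)| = 14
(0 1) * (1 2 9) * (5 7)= (0 2 9 1)(5 7)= [2, 0, 9, 3, 4, 7, 6, 5, 8, 1]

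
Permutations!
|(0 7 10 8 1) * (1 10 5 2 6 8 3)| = 9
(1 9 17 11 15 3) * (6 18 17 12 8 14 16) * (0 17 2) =(0 17 11 15 3 1 9 12 8 14 16 6 18 2) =[17, 9, 0, 1, 4, 5, 18, 7, 14, 12, 10, 15, 8, 13, 16, 3, 6, 11, 2]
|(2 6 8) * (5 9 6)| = |(2 5 9 6 8)| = 5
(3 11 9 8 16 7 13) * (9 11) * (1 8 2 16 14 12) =(1 8 14 12)(2 16 7 13 3 9) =[0, 8, 16, 9, 4, 5, 6, 13, 14, 2, 10, 11, 1, 3, 12, 15, 7]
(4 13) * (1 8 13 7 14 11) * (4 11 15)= (1 8 13 11)(4 7 14 15)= [0, 8, 2, 3, 7, 5, 6, 14, 13, 9, 10, 1, 12, 11, 15, 4]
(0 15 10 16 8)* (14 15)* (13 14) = (0 13 14 15 10 16 8) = [13, 1, 2, 3, 4, 5, 6, 7, 0, 9, 16, 11, 12, 14, 15, 10, 8]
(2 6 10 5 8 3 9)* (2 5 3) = (2 6 10 3 9 5 8) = [0, 1, 6, 9, 4, 8, 10, 7, 2, 5, 3]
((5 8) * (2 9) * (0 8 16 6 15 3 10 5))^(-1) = (0 8)(2 9)(3 15 6 16 5 10)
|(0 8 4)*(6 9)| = 6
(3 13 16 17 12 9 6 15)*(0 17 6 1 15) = (0 17 12 9 1 15 3 13 16 6) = [17, 15, 2, 13, 4, 5, 0, 7, 8, 1, 10, 11, 9, 16, 14, 3, 6, 12]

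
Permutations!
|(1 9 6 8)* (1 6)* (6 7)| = 6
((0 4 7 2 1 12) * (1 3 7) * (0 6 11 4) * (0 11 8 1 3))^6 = (1 6)(8 12)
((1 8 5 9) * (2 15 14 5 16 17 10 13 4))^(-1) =((1 8 16 17 10 13 4 2 15 14 5 9))^(-1) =(1 9 5 14 15 2 4 13 10 17 16 8)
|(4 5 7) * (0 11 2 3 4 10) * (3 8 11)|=6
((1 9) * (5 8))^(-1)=(1 9)(5 8)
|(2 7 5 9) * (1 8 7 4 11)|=8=|(1 8 7 5 9 2 4 11)|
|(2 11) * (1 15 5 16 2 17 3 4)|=|(1 15 5 16 2 11 17 3 4)|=9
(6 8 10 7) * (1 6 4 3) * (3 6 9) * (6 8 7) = (1 9 3)(4 8 10 6 7) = [0, 9, 2, 1, 8, 5, 7, 4, 10, 3, 6]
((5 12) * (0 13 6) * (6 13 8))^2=(13)(0 6 8)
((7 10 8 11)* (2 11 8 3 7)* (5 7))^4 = ((2 11)(3 5 7 10))^4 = (11)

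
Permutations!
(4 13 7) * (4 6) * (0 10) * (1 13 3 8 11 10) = (0 1 13 7 6 4 3 8 11 10) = [1, 13, 2, 8, 3, 5, 4, 6, 11, 9, 0, 10, 12, 7]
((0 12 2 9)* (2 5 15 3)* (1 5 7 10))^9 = ((0 12 7 10 1 5 15 3 2 9))^9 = (0 9 2 3 15 5 1 10 7 12)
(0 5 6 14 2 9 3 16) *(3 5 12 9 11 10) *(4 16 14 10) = (0 12 9 5 6 10 3 14 2 11 4 16) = [12, 1, 11, 14, 16, 6, 10, 7, 8, 5, 3, 4, 9, 13, 2, 15, 0]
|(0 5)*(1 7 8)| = |(0 5)(1 7 8)| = 6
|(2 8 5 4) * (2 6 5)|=6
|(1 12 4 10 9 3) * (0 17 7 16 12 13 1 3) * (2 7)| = 18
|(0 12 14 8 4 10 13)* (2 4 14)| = |(0 12 2 4 10 13)(8 14)| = 6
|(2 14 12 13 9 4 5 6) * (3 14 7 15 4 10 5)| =|(2 7 15 4 3 14 12 13 9 10 5 6)| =12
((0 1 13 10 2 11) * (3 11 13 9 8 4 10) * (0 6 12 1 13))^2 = ((0 13 3 11 6 12 1 9 8 4 10 2))^2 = (0 3 6 1 8 10)(2 13 11 12 9 4)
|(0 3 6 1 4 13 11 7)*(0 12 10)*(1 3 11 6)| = |(0 11 7 12 10)(1 4 13 6 3)| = 5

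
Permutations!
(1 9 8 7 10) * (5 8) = (1 9 5 8 7 10) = [0, 9, 2, 3, 4, 8, 6, 10, 7, 5, 1]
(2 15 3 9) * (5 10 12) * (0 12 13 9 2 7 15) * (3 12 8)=(0 8 3 2)(5 10 13 9 7 15 12)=[8, 1, 0, 2, 4, 10, 6, 15, 3, 7, 13, 11, 5, 9, 14, 12]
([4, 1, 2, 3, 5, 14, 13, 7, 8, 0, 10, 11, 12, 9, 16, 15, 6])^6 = [13, 1, 2, 3, 9, 0, 14, 7, 8, 6, 10, 11, 12, 16, 4, 15, 5]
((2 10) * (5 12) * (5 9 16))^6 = (5 9)(12 16)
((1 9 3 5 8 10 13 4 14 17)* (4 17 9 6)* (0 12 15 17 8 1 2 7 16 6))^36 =((0 12 15 17 2 7 16 6 4 14 9 3 5 1)(8 10 13))^36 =(0 4 15 9 2 5 16)(1 6 12 14 17 3 7)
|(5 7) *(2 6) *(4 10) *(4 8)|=6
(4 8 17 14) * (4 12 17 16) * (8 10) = [0, 1, 2, 3, 10, 5, 6, 7, 16, 9, 8, 11, 17, 13, 12, 15, 4, 14] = (4 10 8 16)(12 17 14)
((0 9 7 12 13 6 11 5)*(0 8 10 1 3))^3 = (0 12 11 10)(1 9 13 5)(3 7 6 8)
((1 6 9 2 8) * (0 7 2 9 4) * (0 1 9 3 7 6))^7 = ((0 6 4 1)(2 8 9 3 7))^7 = (0 1 4 6)(2 9 7 8 3)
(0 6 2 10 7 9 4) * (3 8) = (0 6 2 10 7 9 4)(3 8) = [6, 1, 10, 8, 0, 5, 2, 9, 3, 4, 7]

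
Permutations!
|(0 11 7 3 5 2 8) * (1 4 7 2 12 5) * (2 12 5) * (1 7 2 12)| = |(12)(0 11 1 4 2 8)(3 7)| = 6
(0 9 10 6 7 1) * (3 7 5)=(0 9 10 6 5 3 7 1)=[9, 0, 2, 7, 4, 3, 5, 1, 8, 10, 6]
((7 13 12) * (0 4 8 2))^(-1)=(0 2 8 4)(7 12 13)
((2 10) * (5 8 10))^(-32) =(10)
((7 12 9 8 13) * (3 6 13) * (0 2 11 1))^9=(0 2 11 1)(3 13 12 8 6 7 9)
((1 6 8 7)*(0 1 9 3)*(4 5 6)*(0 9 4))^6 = ((0 1)(3 9)(4 5 6 8 7))^6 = (9)(4 5 6 8 7)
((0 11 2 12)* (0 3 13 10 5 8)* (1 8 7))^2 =((0 11 2 12 3 13 10 5 7 1 8))^2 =(0 2 3 10 7 8 11 12 13 5 1)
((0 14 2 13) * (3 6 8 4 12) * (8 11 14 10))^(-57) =((0 10 8 4 12 3 6 11 14 2 13))^(-57) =(0 2 11 3 4 10 13 14 6 12 8)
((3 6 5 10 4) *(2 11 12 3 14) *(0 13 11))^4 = (0 3 4 13 6 14 11 5 2 12 10)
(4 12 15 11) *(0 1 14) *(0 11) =[1, 14, 2, 3, 12, 5, 6, 7, 8, 9, 10, 4, 15, 13, 11, 0] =(0 1 14 11 4 12 15)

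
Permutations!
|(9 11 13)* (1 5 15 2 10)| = |(1 5 15 2 10)(9 11 13)| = 15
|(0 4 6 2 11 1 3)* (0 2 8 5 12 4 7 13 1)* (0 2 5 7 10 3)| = |(0 10 3 5 12 4 6 8 7 13 1)(2 11)| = 22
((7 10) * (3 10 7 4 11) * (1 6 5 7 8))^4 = ((1 6 5 7 8)(3 10 4 11))^4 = (11)(1 8 7 5 6)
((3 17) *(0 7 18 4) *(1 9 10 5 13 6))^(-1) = (0 4 18 7)(1 6 13 5 10 9)(3 17)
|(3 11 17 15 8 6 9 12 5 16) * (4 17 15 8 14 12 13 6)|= 21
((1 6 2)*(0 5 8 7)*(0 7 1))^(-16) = ((0 5 8 1 6 2))^(-16) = (0 8 6)(1 2 5)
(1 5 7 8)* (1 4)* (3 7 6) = (1 5 6 3 7 8 4) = [0, 5, 2, 7, 1, 6, 3, 8, 4]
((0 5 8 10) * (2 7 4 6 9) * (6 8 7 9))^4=((0 5 7 4 8 10)(2 9))^4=(0 8 7)(4 5 10)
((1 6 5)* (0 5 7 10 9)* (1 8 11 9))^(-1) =((0 5 8 11 9)(1 6 7 10))^(-1) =(0 9 11 8 5)(1 10 7 6)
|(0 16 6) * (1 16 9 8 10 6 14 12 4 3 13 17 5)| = 45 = |(0 9 8 10 6)(1 16 14 12 4 3 13 17 5)|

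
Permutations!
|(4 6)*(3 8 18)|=6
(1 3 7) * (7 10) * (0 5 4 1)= [5, 3, 2, 10, 1, 4, 6, 0, 8, 9, 7]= (0 5 4 1 3 10 7)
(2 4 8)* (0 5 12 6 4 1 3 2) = (0 5 12 6 4 8)(1 3 2) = [5, 3, 1, 2, 8, 12, 4, 7, 0, 9, 10, 11, 6]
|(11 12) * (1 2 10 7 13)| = 10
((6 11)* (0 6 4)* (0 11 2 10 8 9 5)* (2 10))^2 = (11)(0 10 9)(5 6 8)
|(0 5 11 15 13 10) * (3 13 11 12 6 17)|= |(0 5 12 6 17 3 13 10)(11 15)|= 8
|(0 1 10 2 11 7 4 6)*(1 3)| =9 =|(0 3 1 10 2 11 7 4 6)|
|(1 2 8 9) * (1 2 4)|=6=|(1 4)(2 8 9)|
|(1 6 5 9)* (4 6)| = 5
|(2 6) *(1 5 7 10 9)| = |(1 5 7 10 9)(2 6)| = 10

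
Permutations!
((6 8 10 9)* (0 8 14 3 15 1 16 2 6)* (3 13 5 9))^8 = (0 6 3 5 16 8 14 15 9 2 10 13 1)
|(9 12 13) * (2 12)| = |(2 12 13 9)| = 4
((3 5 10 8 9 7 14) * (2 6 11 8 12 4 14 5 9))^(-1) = (2 8 11 6)(3 14 4 12 10 5 7 9)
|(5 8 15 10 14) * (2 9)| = 10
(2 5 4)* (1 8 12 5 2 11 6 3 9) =(1 8 12 5 4 11 6 3 9) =[0, 8, 2, 9, 11, 4, 3, 7, 12, 1, 10, 6, 5]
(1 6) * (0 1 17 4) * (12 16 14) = (0 1 6 17 4)(12 16 14) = [1, 6, 2, 3, 0, 5, 17, 7, 8, 9, 10, 11, 16, 13, 12, 15, 14, 4]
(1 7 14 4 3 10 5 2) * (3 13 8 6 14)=[0, 7, 1, 10, 13, 2, 14, 3, 6, 9, 5, 11, 12, 8, 4]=(1 7 3 10 5 2)(4 13 8 6 14)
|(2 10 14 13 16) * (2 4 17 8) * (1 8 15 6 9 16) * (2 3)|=42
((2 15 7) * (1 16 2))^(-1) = (1 7 15 2 16) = ((1 16 2 15 7))^(-1)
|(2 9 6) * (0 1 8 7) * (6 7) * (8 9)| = |(0 1 9 7)(2 8 6)| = 12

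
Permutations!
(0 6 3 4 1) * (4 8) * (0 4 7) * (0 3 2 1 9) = (0 6 2 1 4 9)(3 8 7) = [6, 4, 1, 8, 9, 5, 2, 3, 7, 0]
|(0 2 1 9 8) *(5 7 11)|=|(0 2 1 9 8)(5 7 11)|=15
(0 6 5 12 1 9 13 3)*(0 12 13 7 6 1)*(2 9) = (0 1 2 9 7 6 5 13 3 12) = [1, 2, 9, 12, 4, 13, 5, 6, 8, 7, 10, 11, 0, 3]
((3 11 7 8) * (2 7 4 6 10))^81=(2 7 8 3 11 4 6 10)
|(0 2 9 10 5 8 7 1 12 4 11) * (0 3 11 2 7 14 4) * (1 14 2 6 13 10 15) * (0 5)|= 14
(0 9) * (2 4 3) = (0 9)(2 4 3) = [9, 1, 4, 2, 3, 5, 6, 7, 8, 0]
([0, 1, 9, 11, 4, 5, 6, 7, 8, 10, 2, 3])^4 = (11)(2 9 10)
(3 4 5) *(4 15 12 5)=(3 15 12 5)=[0, 1, 2, 15, 4, 3, 6, 7, 8, 9, 10, 11, 5, 13, 14, 12]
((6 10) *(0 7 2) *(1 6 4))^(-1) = (0 2 7)(1 4 10 6)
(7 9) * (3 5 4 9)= [0, 1, 2, 5, 9, 4, 6, 3, 8, 7]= (3 5 4 9 7)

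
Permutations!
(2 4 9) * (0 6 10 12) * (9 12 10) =[6, 1, 4, 3, 12, 5, 9, 7, 8, 2, 10, 11, 0] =(0 6 9 2 4 12)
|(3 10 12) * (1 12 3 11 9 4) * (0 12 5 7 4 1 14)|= 18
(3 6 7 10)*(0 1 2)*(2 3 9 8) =(0 1 3 6 7 10 9 8 2) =[1, 3, 0, 6, 4, 5, 7, 10, 2, 8, 9]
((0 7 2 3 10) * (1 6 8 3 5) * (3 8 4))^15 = (0 4 5)(1 7 3)(2 10 6)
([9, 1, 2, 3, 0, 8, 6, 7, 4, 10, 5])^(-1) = (0 4 8 5 10 9)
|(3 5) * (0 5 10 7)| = |(0 5 3 10 7)| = 5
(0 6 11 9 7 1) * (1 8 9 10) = (0 6 11 10 1)(7 8 9) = [6, 0, 2, 3, 4, 5, 11, 8, 9, 7, 1, 10]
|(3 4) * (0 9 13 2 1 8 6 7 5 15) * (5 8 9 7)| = 12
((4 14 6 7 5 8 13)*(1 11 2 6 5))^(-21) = ((1 11 2 6 7)(4 14 5 8 13))^(-21) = (1 7 6 2 11)(4 13 8 5 14)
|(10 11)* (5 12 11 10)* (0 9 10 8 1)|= 15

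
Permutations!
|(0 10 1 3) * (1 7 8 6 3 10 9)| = |(0 9 1 10 7 8 6 3)| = 8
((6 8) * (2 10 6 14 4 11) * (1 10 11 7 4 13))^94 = ((1 10 6 8 14 13)(2 11)(4 7))^94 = (1 14 6)(8 10 13)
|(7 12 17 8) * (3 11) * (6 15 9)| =|(3 11)(6 15 9)(7 12 17 8)| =12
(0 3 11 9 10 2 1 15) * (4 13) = (0 3 11 9 10 2 1 15)(4 13) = [3, 15, 1, 11, 13, 5, 6, 7, 8, 10, 2, 9, 12, 4, 14, 0]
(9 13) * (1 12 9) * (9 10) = (1 12 10 9 13) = [0, 12, 2, 3, 4, 5, 6, 7, 8, 13, 9, 11, 10, 1]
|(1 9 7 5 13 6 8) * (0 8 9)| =|(0 8 1)(5 13 6 9 7)| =15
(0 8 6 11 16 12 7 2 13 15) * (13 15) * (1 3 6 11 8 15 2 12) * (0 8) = (0 15 8 11 16 1 3 6)(7 12) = [15, 3, 2, 6, 4, 5, 0, 12, 11, 9, 10, 16, 7, 13, 14, 8, 1]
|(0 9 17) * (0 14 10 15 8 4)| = 8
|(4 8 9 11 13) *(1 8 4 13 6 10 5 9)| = |(13)(1 8)(5 9 11 6 10)| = 10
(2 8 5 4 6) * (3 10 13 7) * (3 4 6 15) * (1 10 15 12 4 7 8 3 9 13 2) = (1 10 2 3 15 9 13 8 5 6)(4 12) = [0, 10, 3, 15, 12, 6, 1, 7, 5, 13, 2, 11, 4, 8, 14, 9]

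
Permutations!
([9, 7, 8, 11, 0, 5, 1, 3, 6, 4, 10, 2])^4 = [9, 2, 7, 6, 0, 5, 11, 8, 3, 4, 10, 1]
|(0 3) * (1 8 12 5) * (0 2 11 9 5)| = 9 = |(0 3 2 11 9 5 1 8 12)|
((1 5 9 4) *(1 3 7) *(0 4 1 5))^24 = (0 7 1 3 9 4 5)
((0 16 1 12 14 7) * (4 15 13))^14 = ((0 16 1 12 14 7)(4 15 13))^14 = (0 1 14)(4 13 15)(7 16 12)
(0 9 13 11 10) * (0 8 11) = [9, 1, 2, 3, 4, 5, 6, 7, 11, 13, 8, 10, 12, 0] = (0 9 13)(8 11 10)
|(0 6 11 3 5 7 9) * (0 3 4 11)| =|(0 6)(3 5 7 9)(4 11)| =4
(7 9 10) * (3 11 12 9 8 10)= (3 11 12 9)(7 8 10)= [0, 1, 2, 11, 4, 5, 6, 8, 10, 3, 7, 12, 9]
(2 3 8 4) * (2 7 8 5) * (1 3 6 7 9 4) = (1 3 5 2 6 7 8)(4 9) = [0, 3, 6, 5, 9, 2, 7, 8, 1, 4]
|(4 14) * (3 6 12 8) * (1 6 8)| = 6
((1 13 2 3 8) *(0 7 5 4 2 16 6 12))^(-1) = (0 12 6 16 13 1 8 3 2 4 5 7)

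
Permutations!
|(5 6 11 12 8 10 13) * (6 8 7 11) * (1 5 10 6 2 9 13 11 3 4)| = 13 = |(1 5 8 6 2 9 13 10 11 12 7 3 4)|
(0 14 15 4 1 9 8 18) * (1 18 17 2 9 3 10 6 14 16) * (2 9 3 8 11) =(0 16 1 8 17 9 11 2 3 10 6 14 15 4 18) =[16, 8, 3, 10, 18, 5, 14, 7, 17, 11, 6, 2, 12, 13, 15, 4, 1, 9, 0]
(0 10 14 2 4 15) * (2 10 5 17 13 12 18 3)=(0 5 17 13 12 18 3 2 4 15)(10 14)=[5, 1, 4, 2, 15, 17, 6, 7, 8, 9, 14, 11, 18, 12, 10, 0, 16, 13, 3]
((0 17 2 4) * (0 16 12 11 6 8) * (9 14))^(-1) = ((0 17 2 4 16 12 11 6 8)(9 14))^(-1) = (0 8 6 11 12 16 4 2 17)(9 14)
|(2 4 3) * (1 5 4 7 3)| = 3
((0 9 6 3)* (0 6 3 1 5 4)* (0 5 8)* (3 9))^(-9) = (9)(0 3 6 1 8)(4 5)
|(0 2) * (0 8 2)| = |(2 8)| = 2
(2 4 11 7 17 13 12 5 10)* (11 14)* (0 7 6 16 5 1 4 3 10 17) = (0 7)(1 4 14 11 6 16 5 17 13 12)(2 3 10) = [7, 4, 3, 10, 14, 17, 16, 0, 8, 9, 2, 6, 1, 12, 11, 15, 5, 13]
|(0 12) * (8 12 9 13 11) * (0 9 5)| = 10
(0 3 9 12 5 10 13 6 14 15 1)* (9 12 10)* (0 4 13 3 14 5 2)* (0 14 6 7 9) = (0 6 5)(1 4 13 7 9 10 3 12 2 14 15) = [6, 4, 14, 12, 13, 0, 5, 9, 8, 10, 3, 11, 2, 7, 15, 1]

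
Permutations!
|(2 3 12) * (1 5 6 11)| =12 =|(1 5 6 11)(2 3 12)|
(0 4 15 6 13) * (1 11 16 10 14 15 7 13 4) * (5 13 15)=(0 1 11 16 10 14 5 13)(4 7 15 6)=[1, 11, 2, 3, 7, 13, 4, 15, 8, 9, 14, 16, 12, 0, 5, 6, 10]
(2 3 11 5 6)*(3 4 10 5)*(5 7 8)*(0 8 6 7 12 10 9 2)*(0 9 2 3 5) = (0 8)(2 4)(3 11 5 7 6 9)(10 12) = [8, 1, 4, 11, 2, 7, 9, 6, 0, 3, 12, 5, 10]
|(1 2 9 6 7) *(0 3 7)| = 7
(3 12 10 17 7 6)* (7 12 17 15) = [0, 1, 2, 17, 4, 5, 3, 6, 8, 9, 15, 11, 10, 13, 14, 7, 16, 12] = (3 17 12 10 15 7 6)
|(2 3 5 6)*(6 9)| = 5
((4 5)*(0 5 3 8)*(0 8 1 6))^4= ((8)(0 5 4 3 1 6))^4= (8)(0 1 4)(3 5 6)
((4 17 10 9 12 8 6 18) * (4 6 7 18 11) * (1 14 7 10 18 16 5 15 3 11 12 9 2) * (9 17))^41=(1 11 8 5 18 14 4 10 15 6 7 9 2 3 12 16 17)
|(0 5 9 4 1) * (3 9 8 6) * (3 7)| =9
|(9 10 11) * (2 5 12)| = |(2 5 12)(9 10 11)| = 3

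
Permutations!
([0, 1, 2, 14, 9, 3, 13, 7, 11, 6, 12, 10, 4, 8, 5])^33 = (14)(4 9 6 13 8 11 10 12)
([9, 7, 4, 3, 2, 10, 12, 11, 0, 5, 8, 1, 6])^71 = [9, 11, 4, 3, 2, 10, 12, 1, 0, 5, 8, 7, 6]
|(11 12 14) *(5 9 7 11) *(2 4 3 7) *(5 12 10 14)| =10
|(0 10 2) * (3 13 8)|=|(0 10 2)(3 13 8)|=3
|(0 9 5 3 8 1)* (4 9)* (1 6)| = |(0 4 9 5 3 8 6 1)| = 8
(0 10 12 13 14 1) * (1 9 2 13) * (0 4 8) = (0 10 12 1 4 8)(2 13 14 9) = [10, 4, 13, 3, 8, 5, 6, 7, 0, 2, 12, 11, 1, 14, 9]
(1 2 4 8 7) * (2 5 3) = [0, 5, 4, 2, 8, 3, 6, 1, 7] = (1 5 3 2 4 8 7)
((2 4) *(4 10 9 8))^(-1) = ((2 10 9 8 4))^(-1) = (2 4 8 9 10)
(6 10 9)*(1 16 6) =(1 16 6 10 9) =[0, 16, 2, 3, 4, 5, 10, 7, 8, 1, 9, 11, 12, 13, 14, 15, 6]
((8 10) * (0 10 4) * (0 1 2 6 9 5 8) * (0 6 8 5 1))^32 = (10)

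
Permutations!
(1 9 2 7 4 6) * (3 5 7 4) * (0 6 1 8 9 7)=[6, 7, 4, 5, 1, 0, 8, 3, 9, 2]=(0 6 8 9 2 4 1 7 3 5)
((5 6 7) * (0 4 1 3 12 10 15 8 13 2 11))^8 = (0 13 10 1 11 8 12 4 2 15 3)(5 7 6)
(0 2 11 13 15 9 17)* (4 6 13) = (0 2 11 4 6 13 15 9 17) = [2, 1, 11, 3, 6, 5, 13, 7, 8, 17, 10, 4, 12, 15, 14, 9, 16, 0]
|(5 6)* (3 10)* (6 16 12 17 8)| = 6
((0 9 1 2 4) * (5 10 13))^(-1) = ((0 9 1 2 4)(5 10 13))^(-1) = (0 4 2 1 9)(5 13 10)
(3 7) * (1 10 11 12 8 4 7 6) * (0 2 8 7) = [2, 10, 8, 6, 0, 5, 1, 3, 4, 9, 11, 12, 7] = (0 2 8 4)(1 10 11 12 7 3 6)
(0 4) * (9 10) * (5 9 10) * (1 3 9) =(10)(0 4)(1 3 9 5) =[4, 3, 2, 9, 0, 1, 6, 7, 8, 5, 10]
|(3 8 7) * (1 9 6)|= |(1 9 6)(3 8 7)|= 3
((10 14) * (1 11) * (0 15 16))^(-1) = ((0 15 16)(1 11)(10 14))^(-1) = (0 16 15)(1 11)(10 14)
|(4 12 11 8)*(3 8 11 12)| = |(12)(3 8 4)| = 3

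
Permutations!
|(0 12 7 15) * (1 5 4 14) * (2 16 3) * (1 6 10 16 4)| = 28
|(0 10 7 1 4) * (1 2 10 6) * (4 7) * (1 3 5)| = |(0 6 3 5 1 7 2 10 4)| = 9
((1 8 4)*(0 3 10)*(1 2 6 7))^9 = (10)(1 2)(4 7)(6 8)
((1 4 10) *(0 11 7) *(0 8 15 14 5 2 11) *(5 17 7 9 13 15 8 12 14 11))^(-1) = ((1 4 10)(2 5)(7 12 14 17)(9 13 15 11))^(-1) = (1 10 4)(2 5)(7 17 14 12)(9 11 15 13)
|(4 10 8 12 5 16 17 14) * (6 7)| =8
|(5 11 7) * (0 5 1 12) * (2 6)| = 6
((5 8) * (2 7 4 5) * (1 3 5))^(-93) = (1 7 8 3 4 2 5)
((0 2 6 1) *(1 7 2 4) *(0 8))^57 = (0 4 1 8)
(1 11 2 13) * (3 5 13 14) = (1 11 2 14 3 5 13) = [0, 11, 14, 5, 4, 13, 6, 7, 8, 9, 10, 2, 12, 1, 3]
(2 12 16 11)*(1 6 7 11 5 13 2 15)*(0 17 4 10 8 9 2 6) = (0 17 4 10 8 9 2 12 16 5 13 6 7 11 15 1) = [17, 0, 12, 3, 10, 13, 7, 11, 9, 2, 8, 15, 16, 6, 14, 1, 5, 4]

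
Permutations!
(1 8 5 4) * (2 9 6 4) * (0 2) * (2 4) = (0 4 1 8 5)(2 9 6) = [4, 8, 9, 3, 1, 0, 2, 7, 5, 6]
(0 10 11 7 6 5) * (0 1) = (0 10 11 7 6 5 1) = [10, 0, 2, 3, 4, 1, 5, 6, 8, 9, 11, 7]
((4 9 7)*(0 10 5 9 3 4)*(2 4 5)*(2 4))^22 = (0 10 4 3 5 9 7)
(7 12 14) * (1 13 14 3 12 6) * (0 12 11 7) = (0 12 3 11 7 6 1 13 14) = [12, 13, 2, 11, 4, 5, 1, 6, 8, 9, 10, 7, 3, 14, 0]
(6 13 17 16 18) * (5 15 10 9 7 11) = (5 15 10 9 7 11)(6 13 17 16 18) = [0, 1, 2, 3, 4, 15, 13, 11, 8, 7, 9, 5, 12, 17, 14, 10, 18, 16, 6]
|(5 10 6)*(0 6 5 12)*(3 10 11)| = |(0 6 12)(3 10 5 11)| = 12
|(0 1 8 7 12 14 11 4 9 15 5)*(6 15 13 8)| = 40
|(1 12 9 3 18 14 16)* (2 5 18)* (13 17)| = |(1 12 9 3 2 5 18 14 16)(13 17)| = 18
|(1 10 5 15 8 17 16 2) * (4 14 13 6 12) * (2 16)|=|(1 10 5 15 8 17 2)(4 14 13 6 12)|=35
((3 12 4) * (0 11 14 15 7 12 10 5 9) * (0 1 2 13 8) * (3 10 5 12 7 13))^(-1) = ((0 11 14 15 13 8)(1 2 3 5 9)(4 10 12))^(-1) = (0 8 13 15 14 11)(1 9 5 3 2)(4 12 10)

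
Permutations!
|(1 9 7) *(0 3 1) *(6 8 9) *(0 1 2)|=|(0 3 2)(1 6 8 9 7)|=15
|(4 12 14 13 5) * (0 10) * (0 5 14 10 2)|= |(0 2)(4 12 10 5)(13 14)|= 4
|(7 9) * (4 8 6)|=6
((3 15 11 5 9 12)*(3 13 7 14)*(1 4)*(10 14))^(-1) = ((1 4)(3 15 11 5 9 12 13 7 10 14))^(-1) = (1 4)(3 14 10 7 13 12 9 5 11 15)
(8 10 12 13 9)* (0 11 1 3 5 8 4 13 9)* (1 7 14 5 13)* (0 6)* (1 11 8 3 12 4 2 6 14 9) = (0 8 10 4 11 7 9 2 6)(1 12)(3 13 14 5) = [8, 12, 6, 13, 11, 3, 0, 9, 10, 2, 4, 7, 1, 14, 5]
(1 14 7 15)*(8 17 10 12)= (1 14 7 15)(8 17 10 12)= [0, 14, 2, 3, 4, 5, 6, 15, 17, 9, 12, 11, 8, 13, 7, 1, 16, 10]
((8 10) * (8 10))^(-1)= (10)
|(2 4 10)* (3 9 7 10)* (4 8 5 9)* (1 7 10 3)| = 20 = |(1 7 3 4)(2 8 5 9 10)|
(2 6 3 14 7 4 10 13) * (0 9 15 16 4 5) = (0 9 15 16 4 10 13 2 6 3 14 7 5) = [9, 1, 6, 14, 10, 0, 3, 5, 8, 15, 13, 11, 12, 2, 7, 16, 4]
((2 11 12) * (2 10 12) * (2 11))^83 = ((10 12))^83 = (10 12)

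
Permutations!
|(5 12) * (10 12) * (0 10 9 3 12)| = 4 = |(0 10)(3 12 5 9)|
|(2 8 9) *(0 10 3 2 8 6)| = 10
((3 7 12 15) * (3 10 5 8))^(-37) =((3 7 12 15 10 5 8))^(-37) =(3 5 15 7 8 10 12)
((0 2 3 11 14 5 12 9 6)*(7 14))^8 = (0 9 5 7 3)(2 6 12 14 11)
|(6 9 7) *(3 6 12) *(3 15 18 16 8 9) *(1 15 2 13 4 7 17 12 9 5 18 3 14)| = 140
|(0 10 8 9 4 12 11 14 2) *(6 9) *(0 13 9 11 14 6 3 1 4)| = 22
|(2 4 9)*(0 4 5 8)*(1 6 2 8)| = 4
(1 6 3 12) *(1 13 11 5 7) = (1 6 3 12 13 11 5 7) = [0, 6, 2, 12, 4, 7, 3, 1, 8, 9, 10, 5, 13, 11]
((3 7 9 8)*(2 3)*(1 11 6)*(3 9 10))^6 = (11)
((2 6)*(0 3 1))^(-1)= (0 1 3)(2 6)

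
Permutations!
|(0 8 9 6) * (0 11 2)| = |(0 8 9 6 11 2)| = 6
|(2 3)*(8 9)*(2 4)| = 6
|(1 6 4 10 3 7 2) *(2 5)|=8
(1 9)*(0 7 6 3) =(0 7 6 3)(1 9) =[7, 9, 2, 0, 4, 5, 3, 6, 8, 1]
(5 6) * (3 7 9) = (3 7 9)(5 6) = [0, 1, 2, 7, 4, 6, 5, 9, 8, 3]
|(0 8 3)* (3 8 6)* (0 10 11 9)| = |(0 6 3 10 11 9)| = 6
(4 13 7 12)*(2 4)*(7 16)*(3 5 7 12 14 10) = [0, 1, 4, 5, 13, 7, 6, 14, 8, 9, 3, 11, 2, 16, 10, 15, 12] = (2 4 13 16 12)(3 5 7 14 10)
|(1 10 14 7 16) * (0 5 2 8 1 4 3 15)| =|(0 5 2 8 1 10 14 7 16 4 3 15)| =12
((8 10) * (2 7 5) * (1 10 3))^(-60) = (10)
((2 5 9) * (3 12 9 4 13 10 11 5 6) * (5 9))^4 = ((2 6 3 12 5 4 13 10 11 9))^4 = (2 5 11 3 13)(4 9 12 10 6)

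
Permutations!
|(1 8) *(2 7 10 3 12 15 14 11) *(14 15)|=14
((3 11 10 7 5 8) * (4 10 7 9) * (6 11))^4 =(3 5 11)(4 10 9)(6 8 7)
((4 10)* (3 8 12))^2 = ((3 8 12)(4 10))^2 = (3 12 8)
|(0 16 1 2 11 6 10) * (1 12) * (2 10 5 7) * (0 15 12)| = 20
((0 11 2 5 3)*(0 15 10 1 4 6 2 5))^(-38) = ((0 11 5 3 15 10 1 4 6 2))^(-38) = (0 5 15 1 6)(2 11 3 10 4)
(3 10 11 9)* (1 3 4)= (1 3 10 11 9 4)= [0, 3, 2, 10, 1, 5, 6, 7, 8, 4, 11, 9]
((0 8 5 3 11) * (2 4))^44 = (0 11 3 5 8)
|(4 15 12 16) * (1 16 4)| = 6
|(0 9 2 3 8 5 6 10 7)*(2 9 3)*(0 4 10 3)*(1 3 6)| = |(1 3 8 5)(4 10 7)| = 12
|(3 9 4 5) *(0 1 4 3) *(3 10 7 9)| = |(0 1 4 5)(7 9 10)| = 12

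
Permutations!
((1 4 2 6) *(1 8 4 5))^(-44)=(8)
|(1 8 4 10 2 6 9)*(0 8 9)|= 6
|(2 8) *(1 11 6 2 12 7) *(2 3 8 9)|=14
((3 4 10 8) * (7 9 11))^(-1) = (3 8 10 4)(7 11 9)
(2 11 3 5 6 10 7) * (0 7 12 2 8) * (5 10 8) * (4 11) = [7, 1, 4, 10, 11, 6, 8, 5, 0, 9, 12, 3, 2] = (0 7 5 6 8)(2 4 11 3 10 12)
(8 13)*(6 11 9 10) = (6 11 9 10)(8 13) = [0, 1, 2, 3, 4, 5, 11, 7, 13, 10, 6, 9, 12, 8]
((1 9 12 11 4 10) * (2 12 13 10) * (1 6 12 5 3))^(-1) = (1 3 5 2 4 11 12 6 10 13 9) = ((1 9 13 10 6 12 11 4 2 5 3))^(-1)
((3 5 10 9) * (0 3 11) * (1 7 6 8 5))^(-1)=(0 11 9 10 5 8 6 7 1 3)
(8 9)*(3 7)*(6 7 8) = (3 8 9 6 7) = [0, 1, 2, 8, 4, 5, 7, 3, 9, 6]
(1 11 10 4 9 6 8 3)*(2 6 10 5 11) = (1 2 6 8 3)(4 9 10)(5 11) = [0, 2, 6, 1, 9, 11, 8, 7, 3, 10, 4, 5]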